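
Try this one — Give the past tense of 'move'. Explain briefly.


Apply rule: Add -d (word ends in -e). 'move' becomes 'moved'.

moved


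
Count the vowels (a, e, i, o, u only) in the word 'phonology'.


Vowels in 'phonology': o, o, o = 3 vowels.

3


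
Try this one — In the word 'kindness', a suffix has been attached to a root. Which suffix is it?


The word 'kindness' = 'kind' (root) + '-ness' (suffix). The suffix is '-ness'.

ness


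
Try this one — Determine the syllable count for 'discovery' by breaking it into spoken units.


Break 'discovery' into syllables: dis-cov-er-y -> dis | cov | er | y = 4 syllables

4 syllables


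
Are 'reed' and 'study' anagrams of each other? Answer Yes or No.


Sorted letters of 'reed': 'deer'
Sorted letters of 'study': 'dstuy'
They do not match.

No


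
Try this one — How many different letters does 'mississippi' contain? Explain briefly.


Unique letters in 'mississippi': {i, m, p, s} = 4 distinct letters.

4


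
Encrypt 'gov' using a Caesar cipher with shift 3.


Shift each letter by 3: g -> j, o -> r, v -> y. Result: 'jry'.

jry


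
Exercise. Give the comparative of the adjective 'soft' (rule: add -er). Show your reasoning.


Apply comparative formation (add -er): 'soft' -> 'softer'.

softer


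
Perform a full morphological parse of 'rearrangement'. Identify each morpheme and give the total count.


Step 1: Identify prefix: 're' (meaning: again)
Step 2: Identify root: 'arrange'
Step 3: Identify suffix(es): 'ment'
Decomposition: re- (prefix: again) + arrange (root) + -ment (suffix: action/result)
Total morphemes: 3

3 morphemes (re- (prefix: again) + arrange (root) + -ment (suffix: action/result))


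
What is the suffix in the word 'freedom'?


The word 'freedom' = 'free' (root) + '-dom' (suffix). The suffix is '-dom'.

dom


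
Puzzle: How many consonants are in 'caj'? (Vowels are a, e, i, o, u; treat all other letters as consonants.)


Consonants in 'caj': c, j = 2 consonants.

2


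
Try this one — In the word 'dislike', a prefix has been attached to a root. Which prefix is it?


The word 'dislike' = 'dis' (prefix) + 'like' (root). The prefix is 'dis'.

dis


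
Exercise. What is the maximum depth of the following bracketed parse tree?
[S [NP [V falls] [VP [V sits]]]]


Count bracket nesting levels:
'[' at pos 0: depth = 1
'[' at pos 3: depth = 2
'[' at pos 7: depth = 3
'[' at pos 17: depth = 3
'[' at pos 21: depth = 4
Maximum depth reached: 4

4


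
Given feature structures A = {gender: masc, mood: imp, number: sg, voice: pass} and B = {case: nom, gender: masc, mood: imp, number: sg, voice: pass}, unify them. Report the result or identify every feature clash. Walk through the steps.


Compare features:
case: A=_ vs B=nom -> unified: nom
gender: A=masc vs B=masc -> unified: masc
mood: A=imp vs B=imp -> unified: imp
number: A=sg vs B=sg -> unified: sg
voice: A=pass vs B=pass -> unified: pass
No clashes found.

Unified: {case: nom, gender: masc, mood: imp, number: sg, voice: pass}


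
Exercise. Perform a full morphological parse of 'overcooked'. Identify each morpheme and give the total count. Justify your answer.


Step 1: Identify prefix: 'over' (meaning: excessively)
Step 2: Identify root: 'cook'
Step 3: Identify suffix(es): 'ed'
Decomposition: over- (prefix: excessively) + cook (root) + -ed (suffix: past)
Total morphemes: 3

3 morphemes (over- (prefix: excessively) + cook (root) + -ed (suffix: past))


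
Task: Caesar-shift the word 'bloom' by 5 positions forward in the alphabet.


Shift each letter by 5: b -> g, l -> q, o -> t, o -> t, m -> r. Result: 'gqttr'.

gqttr


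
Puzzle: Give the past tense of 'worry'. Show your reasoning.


Apply rule: Change -y to -ied. 'worry' becomes 'worried'.

worried


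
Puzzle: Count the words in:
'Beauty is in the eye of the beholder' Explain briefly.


Split into words: Beauty | is | in | the | eye | of | the | beholder = 8 words.

8


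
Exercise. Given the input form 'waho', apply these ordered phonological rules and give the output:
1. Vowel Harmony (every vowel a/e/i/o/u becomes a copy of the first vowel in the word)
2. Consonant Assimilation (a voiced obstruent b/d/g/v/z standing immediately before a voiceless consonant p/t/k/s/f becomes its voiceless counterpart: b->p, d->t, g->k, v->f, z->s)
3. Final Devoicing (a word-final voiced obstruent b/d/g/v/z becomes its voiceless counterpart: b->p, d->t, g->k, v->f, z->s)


Starting form: 'waho'
Rule 1: Vowel Harmony: all vowels become 'a' (matching first vowel). 'waho' -> 'waha'
Rule 2: Consonant Assimilation: no voiced obstruent (b/d/g/v/z) stands immediately before a voiceless consonant (p/t/k/s/f). No change.
Rule 3: Final Devoicing: the word ends in the vowel 'a', not a consonant. No change.
Final form: 'waha'

waha


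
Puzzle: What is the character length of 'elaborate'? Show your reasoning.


Spell out 'elaborate' and number each letter: e(1), l(2), a(3), b(4), o(5), r(6), a(7), t(8), e(9). Total: 9 letters.

9


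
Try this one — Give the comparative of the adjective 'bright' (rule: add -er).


Apply comparative formation (add -er): 'bright' -> 'brighter'.

brighter


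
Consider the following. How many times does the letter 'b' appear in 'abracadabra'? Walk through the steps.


Letter 'b' in 'abracadabra': found at position(s) 2, 9 = 2 occurrence(s).

2


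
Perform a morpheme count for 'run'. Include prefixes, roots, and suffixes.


Decomposition: run (free morpheme) = 1 morpheme(s)

1 morphemes


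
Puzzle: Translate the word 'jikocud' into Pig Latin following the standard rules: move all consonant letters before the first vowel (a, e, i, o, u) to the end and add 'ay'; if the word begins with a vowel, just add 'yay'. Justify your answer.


'jikocud': move consonant cluster 'j' to end and add 'ay': 'ikocudjay'.

ikocudjay


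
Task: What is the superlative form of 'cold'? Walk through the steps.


Apply superlative formation (add -est): 'cold' -> 'coldest'.

coldest


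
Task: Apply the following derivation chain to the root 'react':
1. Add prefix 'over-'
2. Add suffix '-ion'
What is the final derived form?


Step 1: Add prefix 'over-' to 'react' = 'overreact'
Step 2: Add suffix '-ion' to 'overreact' = 'overreaction'

overreaction


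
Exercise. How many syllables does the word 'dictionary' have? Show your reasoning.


Break 'dictionary' into syllables: dic-tion-ar-y -> dic | tion | ar | y = 4 syllables

4 syllables


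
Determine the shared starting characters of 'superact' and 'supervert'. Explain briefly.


Compare from the start: 5 characters match: 'super'. Mismatch at position 6: 'a' vs 'v'.

super


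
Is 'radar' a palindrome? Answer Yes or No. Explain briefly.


Forward: 'radar'
Reversed: 'radar'
They are identical.

Yes


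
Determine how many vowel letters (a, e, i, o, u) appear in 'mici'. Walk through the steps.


Vowels in 'mici': i, i = 2 vowels.

2


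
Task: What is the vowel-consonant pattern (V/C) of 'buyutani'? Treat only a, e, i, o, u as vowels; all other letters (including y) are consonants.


Letter mapping: b = C, u = V, y = C, u = V, t = C, a = V, n = C, i = V.

CVCVCVCV


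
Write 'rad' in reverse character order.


Reverse 'rad' character by character: 'dar'.

dar


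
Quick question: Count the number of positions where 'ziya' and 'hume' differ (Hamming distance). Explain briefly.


Alignment:
Position 1: 'z' vs 'h' = DIFFER
Position 2: 'i' vs 'u' = DIFFER
Position 3: 'y' vs 'm' = DIFFER
Position 4: 'a' vs 'e' = DIFFER
Total differences: 4

4


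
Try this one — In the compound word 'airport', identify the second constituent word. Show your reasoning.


Split 'airport' into 'air' + 'port'. The second part is 'port'.

port


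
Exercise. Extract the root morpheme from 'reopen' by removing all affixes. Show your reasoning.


Remove prefix 're' from 'reopen' to get root 'open'.

open


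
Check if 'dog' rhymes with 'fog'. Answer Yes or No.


Rime (stressed vowel + following sounds) of 'dog': -og = /ɒg/
Rime of 'fog': -og = /ɒg/
/ɒg/ and /ɒg/ are the same ending sound, so the words rhyme.

Yes


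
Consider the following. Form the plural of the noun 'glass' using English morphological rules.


Apply rule: Add -es (sibilant/fricative ending). 'glass' becomes 'glasses'.

glasses


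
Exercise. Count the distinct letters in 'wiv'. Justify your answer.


Unique letters in 'wiv': {i, v, w} = 3 distinct letters.

3


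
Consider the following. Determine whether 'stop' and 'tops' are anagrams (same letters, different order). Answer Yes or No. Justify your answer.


Sorted letters of 'stop': 'opst'
Sorted letters of 'tops': 'opst'
They match.

Yes


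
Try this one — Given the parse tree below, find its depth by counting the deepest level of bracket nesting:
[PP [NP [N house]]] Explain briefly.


Count bracket nesting levels:
'[' at pos 0: depth = 1
'[' at pos 4: depth = 2
'[' at pos 8: depth = 3
Maximum depth reached: 3

3


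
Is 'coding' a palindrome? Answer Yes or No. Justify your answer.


Forward: 'coding'
Reversed: 'gnidoc'
They differ.

No


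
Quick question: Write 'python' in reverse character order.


Reverse 'python' character by character: 'nohtyp'.

nohtyp


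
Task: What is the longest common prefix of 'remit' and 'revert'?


Compare from the start: 2 characters match: 're'. Mismatch at position 3: 'm' vs 'v'.

re


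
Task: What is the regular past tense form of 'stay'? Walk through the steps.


Apply rule: Add -ed. 'stay' becomes 'stayed'.

stayed


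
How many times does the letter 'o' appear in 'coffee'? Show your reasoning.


Letter 'o' in 'coffee': found at position(s) 2 = 1 occurrence(s).

1


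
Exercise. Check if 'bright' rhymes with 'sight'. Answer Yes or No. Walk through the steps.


Rime (stressed vowel + following sounds) of 'bright': -ight = /aɪt/
Rime of 'sight': -ight = /aɪt/
/aɪt/ and /aɪt/ are the same ending sound, so the words rhyme.

Yes


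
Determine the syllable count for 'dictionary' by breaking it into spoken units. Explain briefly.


Break 'dictionary' into syllables: dic-tion-ar-y -> dic | tion | ar | y = 4 syllables

4 syllables


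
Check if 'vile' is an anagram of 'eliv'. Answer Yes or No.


Sorted letters of 'vile': 'eilv'
Sorted letters of 'eliv': 'eilv'
They match.

Yes


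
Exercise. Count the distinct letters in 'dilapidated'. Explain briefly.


Unique letters in 'dilapidated': {a, d, e, i, l, p, t} = 7 distinct letters.

7


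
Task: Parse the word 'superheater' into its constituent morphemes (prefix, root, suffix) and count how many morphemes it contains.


Step 1: Identify prefix: 'super' (meaning: above)
Step 2: Identify root: 'heat'
Step 3: Identify suffix(es): 'er'
Decomposition: super- (prefix: above) + heat (root) + -er (suffix: one who)
Total morphemes: 3

3 morphemes (super- (prefix: above) + heat (root) + -er (suffix: one who))


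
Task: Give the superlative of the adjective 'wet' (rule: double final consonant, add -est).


Apply superlative formation (double final consonant, add -est): 'wet' -> 'wettest'.

wettest


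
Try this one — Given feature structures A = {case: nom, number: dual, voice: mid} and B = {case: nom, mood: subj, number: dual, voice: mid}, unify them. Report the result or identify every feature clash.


Compare features:
case: A=nom vs B=nom -> unified: nom
mood: A=_ vs B=subj -> unified: subj
number: A=dual vs B=dual -> unified: dual
voice: A=mid vs B=mid -> unified: mid
No clashes found.

Unified: {case: nom, mood: subj, number: dual, voice: mid}


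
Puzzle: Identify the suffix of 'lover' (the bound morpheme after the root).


The word 'lover' = 'love' (root) + '-er' (suffix). The suffix is '-er'.

er


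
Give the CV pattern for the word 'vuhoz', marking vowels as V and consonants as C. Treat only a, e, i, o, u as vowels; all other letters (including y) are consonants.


Letter mapping: v = C, u = V, h = C, o = V, z = C.

CVCVC


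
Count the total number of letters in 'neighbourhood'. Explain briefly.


Spell out 'neighbourhood' and number each letter: n(1), e(2), i(3), g(4), h(5), b(6), o(7), u(8), r(9), h(10), o(11), o(12), d(13). Total: 13 letters.

13


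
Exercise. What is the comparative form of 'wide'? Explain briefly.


Apply comparative formation (ends in e: add -r): 'wide' -> 'wider'.

wider


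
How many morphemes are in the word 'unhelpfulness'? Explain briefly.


Decomposition: un- (prefix) + help (root) + -ful (suffix) + -ness (suffix) = 4 morpheme(s)

4 morphemes


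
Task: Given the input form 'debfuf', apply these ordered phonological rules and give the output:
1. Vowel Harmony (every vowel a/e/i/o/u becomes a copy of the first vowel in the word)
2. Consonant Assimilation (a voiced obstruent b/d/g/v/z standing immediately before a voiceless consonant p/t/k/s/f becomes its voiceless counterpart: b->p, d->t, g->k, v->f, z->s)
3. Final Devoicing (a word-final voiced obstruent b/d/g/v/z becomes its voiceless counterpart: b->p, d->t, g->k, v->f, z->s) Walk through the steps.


Starting form: 'debfuf'
Rule 1: Vowel Harmony: all vowels become 'e' (matching first vowel). 'debfuf' -> 'debfef'
Rule 2: Consonant Assimilation: voiced obstruent before voiceless consonant becomes voiceless ('bf' -> 'pf'). 'debfef' -> 'depfef'
Rule 3: Final Devoicing: final consonant 'f' is not one of the voiced obstruents b/d/g/v/z. No change.
Final form: 'depfef'

depfef


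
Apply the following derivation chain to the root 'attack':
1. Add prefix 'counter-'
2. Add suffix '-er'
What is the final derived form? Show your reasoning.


Step 1: Add prefix 'counter-' to 'attack' = 'counterattack'
Step 2: Add suffix '-er' to 'counterattack' = 'counterattacker'

counterattacker


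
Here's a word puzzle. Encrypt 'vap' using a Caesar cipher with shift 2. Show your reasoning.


Shift each letter by 2: v -> x, a -> c, p -> r. Result: 'xcr'.

xcr


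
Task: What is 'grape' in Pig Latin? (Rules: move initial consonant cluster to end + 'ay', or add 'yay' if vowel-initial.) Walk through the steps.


'grape': move consonant cluster 'gr' to end and add 'ay': 'apegray'.

apegray


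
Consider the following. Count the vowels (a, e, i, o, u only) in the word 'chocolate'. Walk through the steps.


Vowels in 'chocolate': o, o, a, e = 4 vowels.

4


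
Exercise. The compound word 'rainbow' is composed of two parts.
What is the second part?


Split 'rainbow' into 'rain' + 'bow'. The second part is 'bow'.

bow


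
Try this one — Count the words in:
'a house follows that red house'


Split into words: a | house | follows | that | red | house = 6 words.

6


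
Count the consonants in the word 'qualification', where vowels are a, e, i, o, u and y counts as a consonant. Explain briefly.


Consonants in 'qualification': q, l, f, c, t, n = 6 consonants.

6


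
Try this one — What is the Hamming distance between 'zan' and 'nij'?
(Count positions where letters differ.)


Alignment:
Position 1: 'z' vs 'n' = DIFFER
Position 2: 'a' vs 'i' = DIFFER
Position 3: 'n' vs 'j' = DIFFER
Total differences: 3

3


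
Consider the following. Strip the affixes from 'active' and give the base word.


Remove suffix '-ive' from 'active' to get root 'act'.

act


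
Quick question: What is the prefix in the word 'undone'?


The word 'undone' = 'un' (prefix) + 'done' (root). The prefix is 'un'.

un


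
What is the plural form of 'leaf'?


Apply rule: Change -f to -ves. 'leaf' becomes 'leaves'.

leaves


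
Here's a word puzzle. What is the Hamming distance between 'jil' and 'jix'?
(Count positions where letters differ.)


Alignment:
Position 1: 'j' vs 'j' = match
Position 2: 'i' vs 'i' = match
Position 3: 'l' vs 'x' = DIFFER
Total differences: 1

1


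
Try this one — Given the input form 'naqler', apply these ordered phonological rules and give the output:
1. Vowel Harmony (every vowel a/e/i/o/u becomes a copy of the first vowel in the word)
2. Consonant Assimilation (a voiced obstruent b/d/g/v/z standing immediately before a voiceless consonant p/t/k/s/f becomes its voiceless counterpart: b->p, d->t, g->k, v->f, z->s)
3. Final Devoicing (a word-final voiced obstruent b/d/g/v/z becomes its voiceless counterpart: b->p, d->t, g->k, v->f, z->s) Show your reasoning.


Starting form: 'naqler'
Rule 1: Vowel Harmony: all vowels become 'a' (matching first vowel). 'naqler' -> 'naqlar'
Rule 2: Consonant Assimilation: no voiced obstruent (b/d/g/v/z) stands immediately before a voiceless consonant (p/t/k/s/f). No change.
Rule 3: Final Devoicing: final consonant 'r' is not one of the voiced obstruents b/d/g/v/z. No change.
Final form: 'naqlar'

naqlar


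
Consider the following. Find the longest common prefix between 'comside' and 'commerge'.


Compare from the start: 3 characters match: 'com'. Mismatch at position 4: 's' vs 'm'.

com


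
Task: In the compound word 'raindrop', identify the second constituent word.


Split 'raindrop' into 'rain' + 'drop'. The second part is 'drop'.

drop


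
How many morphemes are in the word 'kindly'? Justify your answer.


Decomposition: kind (root) + -ly (suffix) = 2 morpheme(s)

2 morphemes


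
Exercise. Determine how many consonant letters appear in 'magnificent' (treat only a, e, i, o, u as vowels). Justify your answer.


Consonants in 'magnificent': m, g, n, f, c, n, t = 7 consonants.

7


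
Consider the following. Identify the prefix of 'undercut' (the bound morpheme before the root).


The word 'undercut' = 'under' (prefix) + 'cut' (root). The prefix is 'under'.

under


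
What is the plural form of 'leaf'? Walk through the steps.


Apply rule: Change -f to -ves. 'leaf' becomes 'leaves'.

leaves


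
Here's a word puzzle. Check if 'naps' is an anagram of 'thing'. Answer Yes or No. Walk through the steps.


Sorted letters of 'naps': 'anps'
Sorted letters of 'thing': 'ghint'
They do not match.

No


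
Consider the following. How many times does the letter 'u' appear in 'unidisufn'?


Letter 'u' in 'unidisufn': found at position(s) 1, 7 = 2 occurrence(s).

2


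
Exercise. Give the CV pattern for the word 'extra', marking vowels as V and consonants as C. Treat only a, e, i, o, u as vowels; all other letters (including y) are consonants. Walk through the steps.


Letter mapping: e = V, x = C, t = C, r = C, a = V.

VCCCV


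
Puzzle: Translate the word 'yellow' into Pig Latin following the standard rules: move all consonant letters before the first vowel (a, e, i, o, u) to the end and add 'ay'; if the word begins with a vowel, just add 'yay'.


'yellow': move consonant cluster 'y' to end and add 'ay': 'ellowyay'.

ellowyay


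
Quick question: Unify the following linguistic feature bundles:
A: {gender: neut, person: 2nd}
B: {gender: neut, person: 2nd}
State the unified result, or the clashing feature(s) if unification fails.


Compare features:
gender: A=neut vs B=neut -> unified: neut
person: A=2nd vs B=2nd -> unified: 2nd
No clashes found.

Unified: {gender: neut, person: 2nd}


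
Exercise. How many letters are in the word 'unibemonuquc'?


Spell out 'unibemonuquc' and number each letter: u(1), n(2), i(3), b(4), e(5), m(6), o(7), n(8), u(9), q(10), u(11), c(12). Total: 12 letters.

12


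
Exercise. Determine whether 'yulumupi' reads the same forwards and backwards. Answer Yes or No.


Forward: 'yulumupi'
Reversed: 'ipumuluy'
They differ.

No


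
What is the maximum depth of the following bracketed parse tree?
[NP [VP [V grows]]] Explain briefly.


Count bracket nesting levels:
'[' at pos 0: depth = 1
'[' at pos 4: depth = 2
'[' at pos 8: depth = 3
Maximum depth reached: 3

3


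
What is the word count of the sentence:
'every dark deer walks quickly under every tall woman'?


Split into words: every | dark | deer | walks | quickly | under | every | tall | woman = 9 words.

9


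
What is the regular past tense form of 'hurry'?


Apply rule: Change -y to -ied. 'hurry' becomes 'hurried'.

hurried


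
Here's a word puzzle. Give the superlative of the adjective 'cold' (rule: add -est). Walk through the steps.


Apply superlative formation (add -est): 'cold' -> 'coldest'.

coldest


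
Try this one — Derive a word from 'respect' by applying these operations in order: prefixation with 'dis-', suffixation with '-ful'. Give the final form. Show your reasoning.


Step 1: Add prefix 'dis-' to 'respect' = 'disrespect'
Step 2: Add suffix '-ful' to 'disrespect' = 'disrespectful'

disrespectful


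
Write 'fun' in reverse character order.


Reverse 'fun' character by character: 'nuf'.

nuf


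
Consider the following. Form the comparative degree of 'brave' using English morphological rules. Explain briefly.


Apply comparative formation (ends in e: add -r): 'brave' -> 'braver'.

braver


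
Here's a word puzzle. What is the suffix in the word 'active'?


The word 'active' = 'act' (root) + '-ive' (suffix). The suffix is '-ive'.

ive


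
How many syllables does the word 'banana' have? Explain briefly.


Break 'banana' into syllables: ba-na-na -> ba | na | na = 3 syllables

3 syllables


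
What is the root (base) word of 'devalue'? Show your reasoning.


Remove prefix 'de' from 'devalue' to get root 'value'.

value


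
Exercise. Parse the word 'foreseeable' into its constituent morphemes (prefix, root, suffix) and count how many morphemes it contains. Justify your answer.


Step 1: Identify prefix: 'fore' (meaning: before/front)
Step 2: Identify root: 'see'
Step 3: Identify suffix(es): 'able'
Decomposition: fore- (prefix: before/front) + see (root) + -able (suffix: capable of)
Total morphemes: 3

3 morphemes (fore- (prefix: before/front) + see (root) + -able (suffix: capable of))


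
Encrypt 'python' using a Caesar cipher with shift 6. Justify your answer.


Shift each letter by 6: p -> v, y -> e, t -> z, h -> n, o -> u, n -> t. Result: 'veznut'.

veznut


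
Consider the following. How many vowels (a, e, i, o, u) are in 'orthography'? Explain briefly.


Vowels in 'orthography': o, o, a = 3 vowels.

3


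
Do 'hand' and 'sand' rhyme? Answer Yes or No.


Rime (stressed vowel + following sounds) of 'hand': -and = /ænd/
Rime of 'sand': -and = /ænd/
/ænd/ and /ænd/ are the same ending sound, so the words rhyme.

Yes


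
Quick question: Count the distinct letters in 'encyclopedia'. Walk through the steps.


Unique letters in 'encyclopedia': {a, c, d, e, i, l, n, o, p, y} = 10 distinct letters.

10


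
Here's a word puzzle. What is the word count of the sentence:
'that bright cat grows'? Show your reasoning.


Split into words: that | bright | cat | grows = 4 words.

4


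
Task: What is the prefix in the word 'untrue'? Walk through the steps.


The word 'untrue' = 'un' (prefix) + 'true' (root). The prefix is 'un'.

un


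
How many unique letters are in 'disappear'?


Unique letters in 'disappear': {a, d, e, i, p, r, s} = 7 distinct letters.

7


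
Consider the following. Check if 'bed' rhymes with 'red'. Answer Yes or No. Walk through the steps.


Rime (stressed vowel + following sounds) of 'bed': -ed = /ɛd/
Rime of 'red': -ed = /ɛd/
/ɛd/ and /ɛd/ are the same ending sound, so the words rhyme.

Yes


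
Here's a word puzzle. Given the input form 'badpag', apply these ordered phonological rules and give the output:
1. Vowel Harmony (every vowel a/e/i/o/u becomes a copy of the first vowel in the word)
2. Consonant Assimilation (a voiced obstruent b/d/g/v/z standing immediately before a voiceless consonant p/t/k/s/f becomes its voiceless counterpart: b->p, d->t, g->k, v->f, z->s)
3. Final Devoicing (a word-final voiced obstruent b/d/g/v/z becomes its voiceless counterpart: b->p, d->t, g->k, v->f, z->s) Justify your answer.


Starting form: 'badpag'
Rule 1: Vowel Harmony: all vowels already match. No change.
Rule 2: Consonant Assimilation: voiced obstruent before voiceless consonant becomes voiceless ('dp' -> 'tp'). 'badpag' -> 'batpag'
Rule 3: Final Devoicing: word-final voiced obstruent 'g' becomes voiceless 'k'. 'batpag' -> 'batpak'
Final form: 'batpak'

batpak


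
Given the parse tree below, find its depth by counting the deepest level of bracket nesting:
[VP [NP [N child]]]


Count bracket nesting levels:
'[' at pos 0: depth = 1
'[' at pos 4: depth = 2
'[' at pos 8: depth = 3
Maximum depth reached: 3

3


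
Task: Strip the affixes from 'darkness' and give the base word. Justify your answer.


Remove suffix '-ness' from 'darkness' to get root 'dark'.

dark


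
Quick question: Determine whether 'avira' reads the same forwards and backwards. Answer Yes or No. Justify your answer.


Forward: 'avira'
Reversed: 'ariva'
They differ.

No


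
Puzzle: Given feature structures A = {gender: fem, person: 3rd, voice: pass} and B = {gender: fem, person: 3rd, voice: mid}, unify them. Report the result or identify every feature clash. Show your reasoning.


Compare features:
gender: A=fem vs B=fem -> unified: fem
person: A=3rd vs B=3rd -> unified: 3rd
voice: A=pass vs B=mid -> CLASH
Clash detected on feature 'voice' (pass vs mid); unification fails.

CLASH on 'voice' (pass vs mid)


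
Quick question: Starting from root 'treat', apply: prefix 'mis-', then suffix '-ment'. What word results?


Step 1: Add prefix 'mis-' to 'treat' = 'mistreat'
Step 2: Add suffix '-ment' to 'mistreat' = 'mistreatment'

mistreatment


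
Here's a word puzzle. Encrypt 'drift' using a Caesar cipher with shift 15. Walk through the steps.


Shift each letter by 15: d -> s, r -> g, i -> x, f -> u, t -> i. Result: 'sgxui'.

sgxui


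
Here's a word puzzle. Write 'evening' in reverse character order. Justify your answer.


Reverse 'evening' character by character: 'gnineve'.

gnineve


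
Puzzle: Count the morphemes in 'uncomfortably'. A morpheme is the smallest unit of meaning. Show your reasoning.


Decomposition: un- (prefix) + comfort (root) + -able (suffix) + -ly (suffix) = 4 morpheme(s)

4 morphemes


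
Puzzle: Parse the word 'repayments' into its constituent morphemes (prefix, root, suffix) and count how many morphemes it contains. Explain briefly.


Step 1: Identify prefix: 're' (meaning: again)
Step 2: Identify root: 'pay'
Step 3: Identify suffix(es): 'ment, s'
Decomposition: re- (prefix: again) + pay (root) + -ment (suffix: action/result) + -s (plural)
Total morphemes: 4

4 morphemes (re- (prefix: again) + pay (root) + -ment (suffix: action/result) + -s (plural))


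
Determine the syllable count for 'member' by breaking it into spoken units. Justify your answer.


Break 'member' into syllables: mem-ber -> mem | ber = 2 syllables

2 syllables


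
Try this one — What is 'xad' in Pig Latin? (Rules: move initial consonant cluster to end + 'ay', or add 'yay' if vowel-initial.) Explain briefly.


'xad': move consonant cluster 'x' to end and add 'ay': 'adxay'.

adxay


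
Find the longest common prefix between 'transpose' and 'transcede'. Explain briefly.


Compare from the start: 5 characters match: 'trans'. Mismatch at position 6: 'p' vs 'c'.

trans


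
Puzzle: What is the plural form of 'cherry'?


Apply rule: Change -y to -ies (consonant + y). 'cherry' becomes 'cherries'.

cherries


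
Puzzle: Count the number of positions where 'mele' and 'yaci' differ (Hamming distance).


Alignment:
Position 1: 'm' vs 'y' = DIFFER
Position 2: 'e' vs 'a' = DIFFER
Position 3: 'l' vs 'c' = DIFFER
Position 4: 'e' vs 'i' = DIFFER
Total differences: 4

4


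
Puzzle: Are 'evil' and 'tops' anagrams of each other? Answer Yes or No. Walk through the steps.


Sorted letters of 'evil': 'eilv'
Sorted letters of 'tops': 'opst'
They do not match.

No


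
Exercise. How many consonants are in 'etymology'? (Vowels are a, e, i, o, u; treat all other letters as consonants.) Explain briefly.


Consonants in 'etymology': t, y, m, l, g, y = 6 consonants.

6


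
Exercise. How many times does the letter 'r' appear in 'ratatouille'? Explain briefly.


Letter 'r' in 'ratatouille': found at position(s) 1 = 1 occurrence(s).

1


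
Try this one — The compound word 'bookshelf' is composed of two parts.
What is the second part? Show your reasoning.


Split 'bookshelf' into 'book' + 'shelf'. The second part is 'shelf'.

shelf


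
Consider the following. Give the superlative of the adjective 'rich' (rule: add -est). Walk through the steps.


Apply superlative formation (add -est): 'rich' -> 'richest'.

richest


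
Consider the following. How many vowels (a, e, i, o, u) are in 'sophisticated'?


Vowels in 'sophisticated': o, i, i, a, e = 5 vowels.

5


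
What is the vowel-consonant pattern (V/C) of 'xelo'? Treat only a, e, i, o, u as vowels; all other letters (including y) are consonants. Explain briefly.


Letter mapping: x = C, e = V, l = C, o = V.

CVCV


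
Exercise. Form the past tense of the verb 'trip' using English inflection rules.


Apply rule: Double final consonant and add -ed. 'trip' becomes 'tripped'.

tripped


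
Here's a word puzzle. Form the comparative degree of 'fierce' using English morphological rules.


Apply comparative formation (ends in e: add -r): 'fierce' -> 'fiercer'.

fiercer


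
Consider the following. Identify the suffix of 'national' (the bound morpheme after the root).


The word 'national' = 'nation' (root) + '-al' (suffix). The suffix is '-al'.

al


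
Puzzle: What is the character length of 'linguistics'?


Spell out 'linguistics' and number each letter: l(1), i(2), n(3), g(4), u(5), i(6), s(7), t(8), i(9), c(10), s(11). Total: 11 letters.

11


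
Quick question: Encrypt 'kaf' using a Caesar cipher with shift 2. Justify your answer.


Shift each letter by 2: k -> m, a -> c, f -> h. Result: 'mch'.

mch


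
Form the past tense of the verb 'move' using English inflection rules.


Apply rule: Add -d (word ends in -e). 'move' becomes 'moved'.

moved


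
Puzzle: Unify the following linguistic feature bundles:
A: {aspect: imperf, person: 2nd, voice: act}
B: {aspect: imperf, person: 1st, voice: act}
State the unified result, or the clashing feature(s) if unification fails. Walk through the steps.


Compare features:
aspect: A=imperf vs B=imperf -> unified: imperf
person: A=2nd vs B=1st -> CLASH
voice: A=act vs B=act -> unified: act
Clash detected on feature 'person' (2nd vs 1st); unification fails.

CLASH on 'person' (2nd vs 1st)


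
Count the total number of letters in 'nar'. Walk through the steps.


Spell out 'nar' and number each letter: n(1), a(2), r(3). Total: 3 letters.

3


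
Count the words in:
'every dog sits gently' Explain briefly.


Split into words: every | dog | sits | gently = 4 words.

4


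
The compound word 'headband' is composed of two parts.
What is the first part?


Split 'headband' into 'head' + 'band'. The first part is 'head'.

head


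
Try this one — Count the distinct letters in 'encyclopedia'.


Unique letters in 'encyclopedia': {a, c, d, e, i, l, n, o, p, y} = 10 distinct letters.

10


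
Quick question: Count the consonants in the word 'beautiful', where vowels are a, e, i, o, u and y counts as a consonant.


Consonants in 'beautiful': b, t, f, l = 4 consonants.

4


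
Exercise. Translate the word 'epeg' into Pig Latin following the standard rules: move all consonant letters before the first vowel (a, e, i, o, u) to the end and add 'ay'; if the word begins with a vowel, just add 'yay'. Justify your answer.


'epeg' starts with a vowel, so add 'yay': 'epegyay'.

epegyay


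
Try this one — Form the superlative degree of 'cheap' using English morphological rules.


Apply superlative formation (add -est): 'cheap' -> 'cheapest'.

cheapest


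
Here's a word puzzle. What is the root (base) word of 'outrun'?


Remove prefix 'out' from 'outrun' to get root 'run'.

run


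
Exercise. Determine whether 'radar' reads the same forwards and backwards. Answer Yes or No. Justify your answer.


Forward: 'radar'
Reversed: 'radar'
They are identical.

Yes


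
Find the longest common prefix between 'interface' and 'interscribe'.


Compare from the start: 5 characters match: 'inter'. Mismatch at position 6: 'f' vs 's'.

inter


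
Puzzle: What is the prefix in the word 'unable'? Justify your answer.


The word 'unable' = 'un' (prefix) + 'able' (root). The prefix is 'un'.

un


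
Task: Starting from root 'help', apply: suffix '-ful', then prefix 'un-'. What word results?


Step 1: Add suffix '-ful' to 'help' = 'helpful'
Step 2: Add prefix 'un-' to 'helpful' = 'unhelpful'

unhelpful


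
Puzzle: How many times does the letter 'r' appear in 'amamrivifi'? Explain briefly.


Letter 'r' in 'amamrivifi': found at position(s) 5 = 1 occurrence(s).

1


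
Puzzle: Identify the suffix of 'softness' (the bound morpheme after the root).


The word 'softness' = 'soft' (root) + '-ness' (suffix). The suffix is '-ness'.

ness


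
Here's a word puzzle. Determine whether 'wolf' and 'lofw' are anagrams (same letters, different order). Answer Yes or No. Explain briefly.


Sorted letters of 'wolf': 'flow'
Sorted letters of 'lofw': 'flow'
They match.

Yes


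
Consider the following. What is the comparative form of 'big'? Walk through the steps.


Apply comparative formation (double final consonant, add -er): 'big' -> 'bigger'.

bigger


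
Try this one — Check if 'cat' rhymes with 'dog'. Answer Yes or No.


Rime (stressed vowel + following sounds) of 'cat': -at = /æt/
Rime of 'dog': -og = /ɒg/
/æt/ and /ɒg/ are different ending sounds, so the words do not rhyme.

No


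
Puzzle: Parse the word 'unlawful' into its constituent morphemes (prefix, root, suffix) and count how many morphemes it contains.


Step 1: Identify prefix: 'un' (meaning: not/reverse)
Step 2: Identify root: 'law'
Step 3: Identify suffix(es): 'ful'
Decomposition: un- (prefix: not/reverse) + law (root) + -ful (suffix: full of)
Total morphemes: 3

3 morphemes (un- (prefix: not/reverse) + law (root) + -ful (suffix: full of))


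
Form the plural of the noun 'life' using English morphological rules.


Apply rule: Change -fe to -ves. 'life' becomes 'lives'.

lives


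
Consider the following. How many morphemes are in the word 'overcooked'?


Decomposition: over- (prefix) + cook (root) + -ed (suffix) = 3 morpheme(s)

3 morphemes


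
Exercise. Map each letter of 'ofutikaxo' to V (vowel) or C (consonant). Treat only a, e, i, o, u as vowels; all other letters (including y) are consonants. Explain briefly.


Letter mapping: o = V, f = C, u = V, t = C, i = V, k = C, a = V, x = C, o = V.

VCVCVCVCV


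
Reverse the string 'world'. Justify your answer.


Reverse 'world' character by character: 'dlrow'.

dlrow


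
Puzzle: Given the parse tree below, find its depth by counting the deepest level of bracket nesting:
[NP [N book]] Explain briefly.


Count bracket nesting levels:
'[' at pos 0: depth = 1
'[' at pos 4: depth = 2
Maximum depth reached: 2

2


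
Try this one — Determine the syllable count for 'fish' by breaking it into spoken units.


Break 'fish' into syllables: fish -> fish = 1 syllable

1 syllable


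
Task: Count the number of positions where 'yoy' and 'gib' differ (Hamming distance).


Alignment:
Position 1: 'y' vs 'g' = DIFFER
Position 2: 'o' vs 'i' = DIFFER
Position 3: 'y' vs 'b' = DIFFER
Total differences: 3

3


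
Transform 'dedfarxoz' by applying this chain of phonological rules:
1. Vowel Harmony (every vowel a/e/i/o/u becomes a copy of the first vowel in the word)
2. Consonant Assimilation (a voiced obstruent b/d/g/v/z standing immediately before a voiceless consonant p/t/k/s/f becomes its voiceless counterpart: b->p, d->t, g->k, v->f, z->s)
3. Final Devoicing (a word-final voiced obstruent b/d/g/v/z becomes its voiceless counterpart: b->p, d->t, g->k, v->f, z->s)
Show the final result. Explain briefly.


Starting form: 'dedfarxoz'
Rule 1: Vowel Harmony: all vowels become 'e' (matching first vowel). 'dedfarxoz' -> 'dedferxez'
Rule 2: Consonant Assimilation: voiced obstruent before voiceless consonant becomes voiceless ('df' -> 'tf'). 'dedferxez' -> 'detferxez'
Rule 3: Final Devoicing: word-final voiced obstruent 'z' becomes voiceless 's'. 'detferxez' -> 'detferxes'
Final form: 'detferxes'

detferxes


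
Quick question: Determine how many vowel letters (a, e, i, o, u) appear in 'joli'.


Vowels in 'joli': o, i = 2 vowels.

2


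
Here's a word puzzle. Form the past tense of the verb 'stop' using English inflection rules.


Apply rule: Double final consonant and add -ed. 'stop' becomes 'stopped'.

stopped


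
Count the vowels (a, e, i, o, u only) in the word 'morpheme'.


Vowels in 'morpheme': o, e, e = 3 vowels.

3


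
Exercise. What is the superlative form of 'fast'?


Apply superlative formation (add -est): 'fast' -> 'fastest'.

fastest


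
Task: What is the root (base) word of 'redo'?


Remove prefix 're' from 'redo' to get root 'do'.

do


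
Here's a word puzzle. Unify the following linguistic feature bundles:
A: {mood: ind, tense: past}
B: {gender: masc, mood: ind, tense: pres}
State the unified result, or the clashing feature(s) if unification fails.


Compare features:
gender: A=_ vs B=masc -> unified: masc
mood: A=ind vs B=ind -> unified: ind
tense: A=past vs B=pres -> CLASH
Clash detected on feature 'tense' (past vs pres); unification fails.

CLASH on 'tense' (past vs pres)


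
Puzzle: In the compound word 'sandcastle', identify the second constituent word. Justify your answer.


Split 'sandcastle' into 'sand' + 'castle'. The second part is 'castle'.

castle


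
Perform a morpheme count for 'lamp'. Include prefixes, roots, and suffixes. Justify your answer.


Decomposition: lamp (free morpheme) = 1 morpheme(s)

1 morphemes


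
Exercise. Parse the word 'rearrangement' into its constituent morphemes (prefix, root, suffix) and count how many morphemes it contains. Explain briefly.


Step 1: Identify prefix: 're' (meaning: again)
Step 2: Identify root: 'arrange'
Step 3: Identify suffix(es): 'ment'
Decomposition: re- (prefix: again) + arrange (root) + -ment (suffix: action/result)
Total morphemes: 3

3 morphemes (re- (prefix: again) + arrange (root) + -ment (suffix: action/result))


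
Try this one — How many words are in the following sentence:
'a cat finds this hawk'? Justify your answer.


Split into words: a | cat | finds | this | hawk = 5 words.

5


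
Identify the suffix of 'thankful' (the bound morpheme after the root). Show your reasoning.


The word 'thankful' = 'thank' (root) + '-ful' (suffix). The suffix is '-ful'.

ful


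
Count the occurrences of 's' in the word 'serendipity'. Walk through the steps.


Letter 's' in 'serendipity': found at position(s) 1 = 1 occurrence(s).

1


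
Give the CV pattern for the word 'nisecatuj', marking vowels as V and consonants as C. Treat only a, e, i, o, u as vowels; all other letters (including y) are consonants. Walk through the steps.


Letter mapping: n = C, i = V, s = C, e = V, c = C, a = V, t = C, u = V, j = C.

CVCVCVCVC


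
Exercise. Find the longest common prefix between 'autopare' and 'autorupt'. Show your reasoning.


Compare from the start: 4 characters match: 'auto'. Mismatch at position 5: 'p' vs 'r'.

auto


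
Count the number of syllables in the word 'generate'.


Break 'generate' into syllables: gen-er-ate -> gen | er | ate = 3 syllables

3 syllables
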